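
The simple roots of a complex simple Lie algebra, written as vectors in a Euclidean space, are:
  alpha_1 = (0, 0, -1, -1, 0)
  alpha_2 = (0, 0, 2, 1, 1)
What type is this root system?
G2

Compute the Cartan integers a_ij = 2(alpha_i, alpha_j)/(alpha_j, alpha_j); the resulting 2x2 Cartan matrix is
[[2, -1], [-3, 2]].
The roots have two lengths (squared-length ratio 3:1); the short ones are alpha_{1}. The associated Dynkin diagram is two nodes joined by a triple edge (G_2), so the type is G_2.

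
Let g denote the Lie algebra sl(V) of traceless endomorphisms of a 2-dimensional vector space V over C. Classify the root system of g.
type A_1

This is sl(2), which has dimension 2^2 - 1 = 3 and rank 2 - 1 = 1 (a Cartan subalgebra is the diagonal traceless matrices). In the classification of classical Lie algebras, the special linear algebra sl(n+1) has type A_n; here n = 1, so the Dynkin diagram is a chain of 1 nodes with single edges (A_1). Hence the type is A_1.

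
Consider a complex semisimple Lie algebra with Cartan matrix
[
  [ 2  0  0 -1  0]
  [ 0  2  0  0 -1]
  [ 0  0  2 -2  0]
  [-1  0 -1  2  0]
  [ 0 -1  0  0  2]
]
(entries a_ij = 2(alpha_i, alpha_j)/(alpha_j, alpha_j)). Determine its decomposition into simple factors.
The diagram associated to this matrix has two connected components: the simple roots {alpha_2, alpha_5} form a chain of 2 nodes with single edges (A_2), and {alpha_1, alpha_3, alpha_4} form a chain of 3 nodes with a double edge at one end; the terminal node there is the unique long simple root (C_3). A semisimple Lie algebra decomposes uniquely as the direct sum of simple ideals, one per connected component of its Dynkin diagram, so g ≅ A_2 ⊕ C_3 (dimension 8 + 21 = 29).

type A_2 ⊕ type C_3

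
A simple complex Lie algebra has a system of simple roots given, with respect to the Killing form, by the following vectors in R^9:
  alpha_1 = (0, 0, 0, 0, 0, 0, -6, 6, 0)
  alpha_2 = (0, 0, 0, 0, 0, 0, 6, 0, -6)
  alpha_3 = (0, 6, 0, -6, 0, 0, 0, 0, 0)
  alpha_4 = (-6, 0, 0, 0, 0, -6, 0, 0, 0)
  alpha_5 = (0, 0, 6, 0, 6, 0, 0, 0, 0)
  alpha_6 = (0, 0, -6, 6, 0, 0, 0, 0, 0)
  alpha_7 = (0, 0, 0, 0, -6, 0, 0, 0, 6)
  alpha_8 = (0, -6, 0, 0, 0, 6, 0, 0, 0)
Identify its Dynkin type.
Compute the Cartan integers a_ij = 2(alpha_i, alpha_j)/(alpha_j, alpha_j); the resulting 8x8 Cartan matrix is
[[2, -1, 0, 0, 0, 0, 0, 0], [-1, 2, 0, 0, 0, 0, -1, 0], [0, 0, 2, 0, 0, -1, 0, -1], [0, 0, 0, 2, 0, 0, 0, -1], [0, 0, 0, 0, 2, -1, -1, 0], [0, 0, -1, 0, -1, 2, 0, 0], [0, -1, 0, 0, -1, 0, 2, 0], [0, 0, -1, -1, 0, 0, 0, 2]].
All simple roots have the same length, so the diagram is simply laced. The associated Dynkin diagram is a chain of 8 nodes with single edges (A_8), so the type is A_8 (the algebra sl(9)).

A8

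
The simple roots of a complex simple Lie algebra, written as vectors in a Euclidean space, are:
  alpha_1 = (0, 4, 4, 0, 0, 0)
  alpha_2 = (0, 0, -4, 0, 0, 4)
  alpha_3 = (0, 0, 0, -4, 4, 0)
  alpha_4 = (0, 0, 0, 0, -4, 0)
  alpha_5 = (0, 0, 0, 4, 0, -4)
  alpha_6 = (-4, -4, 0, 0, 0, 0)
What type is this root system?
B6

Compute the Cartan integers a_ij = 2(alpha_i, alpha_j)/(alpha_j, alpha_j); the resulting 6x6 Cartan matrix is
[[2, -1, 0, 0, 0, -1], [-1, 2, 0, 0, -1, 0], [0, 0, 2, -2, -1, 0], [0, 0, -1, 2, 0, 0], [0, -1, -1, 0, 2, 0], [-1, 0, 0, 0, 0, 2]].
The roots have two lengths (squared-length ratio 2:1); the short ones are alpha_{4}. The associated Dynkin diagram is a chain of 6 nodes with a double edge at one end; the terminal node there is the unique short simple root (B_6), so the type is B_6 (the algebra so(13)).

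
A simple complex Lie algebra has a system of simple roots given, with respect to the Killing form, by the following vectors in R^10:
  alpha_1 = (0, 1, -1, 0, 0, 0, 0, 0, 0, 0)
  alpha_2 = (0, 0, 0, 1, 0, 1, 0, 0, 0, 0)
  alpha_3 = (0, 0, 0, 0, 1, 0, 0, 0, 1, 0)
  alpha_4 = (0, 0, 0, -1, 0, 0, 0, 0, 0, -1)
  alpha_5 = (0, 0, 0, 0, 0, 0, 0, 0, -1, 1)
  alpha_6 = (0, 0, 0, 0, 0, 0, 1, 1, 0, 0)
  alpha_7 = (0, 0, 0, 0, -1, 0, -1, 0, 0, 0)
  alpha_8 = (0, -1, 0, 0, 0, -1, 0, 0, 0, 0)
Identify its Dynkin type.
A8

Compute the Cartan integers a_ij = 2(alpha_i, alpha_j)/(alpha_j, alpha_j); the resulting 8x8 Cartan matrix is
[[2, 0, 0, 0, 0, 0, 0, -1], [0, 2, 0, -1, 0, 0, 0, -1], [0, 0, 2, 0, -1, 0, -1, 0], [0, -1, 0, 2, -1, 0, 0, 0], [0, 0, -1, -1, 2, 0, 0, 0], [0, 0, 0, 0, 0, 2, -1, 0], [0, 0, -1, 0, 0, -1, 2, 0], [-1, -1, 0, 0, 0, 0, 0, 2]].
All simple roots have the same length, so the diagram is simply laced. The associated Dynkin diagram is a chain of 8 nodes with single edges (A_8), so the type is A_8 (the algebra sl(9)).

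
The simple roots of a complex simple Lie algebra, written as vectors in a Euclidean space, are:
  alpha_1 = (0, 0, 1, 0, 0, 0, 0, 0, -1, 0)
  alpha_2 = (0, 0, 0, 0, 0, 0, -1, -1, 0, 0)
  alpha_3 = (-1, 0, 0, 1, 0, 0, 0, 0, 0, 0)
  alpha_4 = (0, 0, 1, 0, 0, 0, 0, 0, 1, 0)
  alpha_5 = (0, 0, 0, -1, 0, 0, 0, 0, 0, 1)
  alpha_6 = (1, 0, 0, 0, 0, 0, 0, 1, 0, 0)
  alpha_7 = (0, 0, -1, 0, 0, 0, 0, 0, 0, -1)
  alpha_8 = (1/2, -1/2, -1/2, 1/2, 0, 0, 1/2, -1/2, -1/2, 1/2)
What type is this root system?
Compute the Cartan integers a_ij = 2(alpha_i, alpha_j)/(alpha_j, alpha_j); the resulting 8x8 Cartan matrix is
[[2, 0, 0, 0, 0, 0, -1, 0], [0, 2, 0, 0, 0, -1, 0, 0], [0, 0, 2, 0, -1, -1, 0, 0], [0, 0, 0, 2, 0, 0, -1, -1], [0, 0, -1, 0, 2, 0, -1, 0], [0, -1, -1, 0, 0, 2, 0, 0], [-1, 0, 0, -1, -1, 0, 2, 0], [0, 0, 0, -1, 0, 0, 0, 2]].
All simple roots have the same length, so the diagram is simply laced. The associated Dynkin diagram is a chain of 7 nodes with one extra node attached to the third node from one end (E_8), so the type is E_8.

type E_8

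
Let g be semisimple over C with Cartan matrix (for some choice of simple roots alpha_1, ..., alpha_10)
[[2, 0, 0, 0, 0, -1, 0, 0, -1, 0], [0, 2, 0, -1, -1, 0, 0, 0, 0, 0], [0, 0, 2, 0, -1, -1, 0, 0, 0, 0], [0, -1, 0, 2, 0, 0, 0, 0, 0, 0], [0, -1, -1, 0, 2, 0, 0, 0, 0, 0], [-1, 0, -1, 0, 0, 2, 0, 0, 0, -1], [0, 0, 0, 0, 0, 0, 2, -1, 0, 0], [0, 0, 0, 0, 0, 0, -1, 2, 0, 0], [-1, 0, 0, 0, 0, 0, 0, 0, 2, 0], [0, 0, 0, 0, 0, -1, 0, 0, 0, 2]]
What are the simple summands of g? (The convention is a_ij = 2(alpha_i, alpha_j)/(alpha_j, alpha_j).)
The diagram associated to this matrix has two connected components: the simple roots {alpha_7, alpha_8} form a chain of 2 nodes with single edges (A_2), and {alpha_1, alpha_2, alpha_3, alpha_4, alpha_5, alpha_6, alpha_9, alpha_10} form a chain of 7 nodes with one extra node attached to the third node from one end (E_8). A semisimple Lie algebra decomposes uniquely as the direct sum of simple ideals, one per connected component of its Dynkin diagram, so g ≅ A_2 ⊕ E_8 (dimension 8 + 248 = 256).

type A_2 + type E_8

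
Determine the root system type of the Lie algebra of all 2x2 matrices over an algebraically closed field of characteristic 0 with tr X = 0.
This is sl(2), which has dimension 2^2 - 1 = 3 and rank 2 - 1 = 1 (a Cartan subalgebra is the diagonal traceless matrices). In the classification of classical Lie algebras, the special linear algebra sl(n+1) has type A_n; here n = 1, so the Dynkin diagram is a chain of 1 nodes with single edges (A_1). Hence the type is A_1.

type A_1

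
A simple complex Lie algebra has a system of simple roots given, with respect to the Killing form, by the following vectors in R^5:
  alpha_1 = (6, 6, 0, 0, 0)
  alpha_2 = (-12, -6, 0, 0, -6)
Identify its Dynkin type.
Compute the Cartan integers a_ij = 2(alpha_i, alpha_j)/(alpha_j, alpha_j); the resulting 2x2 Cartan matrix is
[[2, -1], [-3, 2]].
The roots have two lengths (squared-length ratio 3:1); the short ones are alpha_{1}. The associated Dynkin diagram is two nodes joined by a triple edge (G_2), so the type is G_2.

G_2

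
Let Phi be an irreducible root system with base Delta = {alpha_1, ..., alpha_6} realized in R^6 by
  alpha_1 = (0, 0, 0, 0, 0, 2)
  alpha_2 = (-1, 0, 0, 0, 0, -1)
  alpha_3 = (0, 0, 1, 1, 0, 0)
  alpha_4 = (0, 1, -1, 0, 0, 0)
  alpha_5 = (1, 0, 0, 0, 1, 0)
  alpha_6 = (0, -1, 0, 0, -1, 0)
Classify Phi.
C_6 (sp(12))

Compute the Cartan integers a_ij = 2(alpha_i, alpha_j)/(alpha_j, alpha_j); the resulting 6x6 Cartan matrix is
[[2, -2, 0, 0, 0, 0], [-1, 2, 0, 0, -1, 0], [0, 0, 2, -1, 0, 0], [0, 0, -1, 2, 0, -1], [0, -1, 0, 0, 2, -1], [0, 0, 0, -1, -1, 2]].
The roots have two lengths (squared-length ratio 2:1); the short ones are alpha_{2,3,4,5,6}. The associated Dynkin diagram is a chain of 6 nodes with a double edge at one end; the terminal node there is the unique long simple root (C_6), so the type is C_6 (the algebra sp(12)).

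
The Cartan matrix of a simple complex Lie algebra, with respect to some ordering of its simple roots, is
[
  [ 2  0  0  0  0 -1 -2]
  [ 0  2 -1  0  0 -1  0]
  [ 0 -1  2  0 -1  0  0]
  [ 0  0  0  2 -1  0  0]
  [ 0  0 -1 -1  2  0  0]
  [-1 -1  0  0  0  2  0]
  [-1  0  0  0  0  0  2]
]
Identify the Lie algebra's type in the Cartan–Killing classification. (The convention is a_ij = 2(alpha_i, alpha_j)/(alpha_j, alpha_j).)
B_7 (so(15))

The matrix has rank 7 with 2's on the diagonal. Reading the off-diagonal entries as Dynkin edges (a single edge where a_ij = a_ji = -1; a double or triple edge where a_ij * a_ji = 2 or 3), the diagram is a chain of 7 nodes with a double edge at one end; the terminal node there is the unique short simple root (B_7). One simple-root ordering that puts it in standard form is (alpha_4, alpha_5, alpha_3, alpha_2, alpha_6, alpha_1, alpha_7). So the algebra is type B_7, i.e. so(15).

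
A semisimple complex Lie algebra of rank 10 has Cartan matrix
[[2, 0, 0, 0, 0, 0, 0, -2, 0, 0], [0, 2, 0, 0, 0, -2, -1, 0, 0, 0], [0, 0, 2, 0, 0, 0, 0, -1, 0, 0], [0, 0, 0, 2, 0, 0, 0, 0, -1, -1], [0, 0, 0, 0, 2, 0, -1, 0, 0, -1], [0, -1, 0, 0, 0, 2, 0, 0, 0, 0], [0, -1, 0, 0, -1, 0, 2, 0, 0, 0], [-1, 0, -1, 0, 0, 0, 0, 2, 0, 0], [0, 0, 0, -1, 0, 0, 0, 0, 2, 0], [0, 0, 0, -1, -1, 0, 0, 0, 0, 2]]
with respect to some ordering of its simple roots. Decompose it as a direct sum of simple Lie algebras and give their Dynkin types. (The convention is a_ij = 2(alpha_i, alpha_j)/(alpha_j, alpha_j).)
B_7 (so(15)) + C_3 (sp(6))

The diagram associated to this matrix has two connected components: the simple roots {alpha_2, alpha_4, alpha_5, alpha_6, alpha_7, alpha_9, alpha_10} form a chain of 7 nodes with a double edge at one end; the terminal node there is the unique short simple root (B_7), and {alpha_1, alpha_3, alpha_8} form a chain of 3 nodes with a double edge at one end; the terminal node there is the unique long simple root (C_3). A semisimple Lie algebra decomposes uniquely as the direct sum of simple ideals, one per connected component of its Dynkin diagram, so g ≅ B_7 ⊕ C_3 (dimension 105 + 21 = 126).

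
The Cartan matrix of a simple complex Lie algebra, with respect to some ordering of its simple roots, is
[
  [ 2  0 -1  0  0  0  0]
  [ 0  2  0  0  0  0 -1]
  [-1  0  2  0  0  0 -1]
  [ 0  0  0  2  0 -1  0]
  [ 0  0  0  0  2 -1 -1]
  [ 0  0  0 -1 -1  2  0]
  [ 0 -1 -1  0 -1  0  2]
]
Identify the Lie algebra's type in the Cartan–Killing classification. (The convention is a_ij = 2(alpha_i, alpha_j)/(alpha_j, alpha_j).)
The matrix has rank 7 with 2's on the diagonal. Reading the off-diagonal entries as Dynkin edges (a single edge where a_ij = a_ji = -1; a double or triple edge where a_ij * a_ji = 2 or 3), the diagram is a chain of 6 nodes with one extra node attached to the third node from one end (E_7). One simple-root ordering that puts it in standard form is (alpha_1, alpha_2, alpha_3, alpha_7, alpha_5, alpha_6, alpha_4). So the algebra is type E_7.

type E_7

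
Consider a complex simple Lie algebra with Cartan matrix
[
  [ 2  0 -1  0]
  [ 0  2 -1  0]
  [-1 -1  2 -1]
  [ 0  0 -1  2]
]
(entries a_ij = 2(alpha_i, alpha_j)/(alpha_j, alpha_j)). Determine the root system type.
D_4 (so(8))

The matrix has rank 4 with 2's on the diagonal. Reading the off-diagonal entries as Dynkin edges (a single edge where a_ij = a_ji = -1; a double or triple edge where a_ij * a_ji = 2 or 3), the diagram is a chain of 2 nodes with a fork of two nodes at one end (D_4). One simple-root ordering that puts it in standard form is (alpha_1, alpha_3, alpha_4, alpha_2). So the algebra is type D_4, i.e. so(8).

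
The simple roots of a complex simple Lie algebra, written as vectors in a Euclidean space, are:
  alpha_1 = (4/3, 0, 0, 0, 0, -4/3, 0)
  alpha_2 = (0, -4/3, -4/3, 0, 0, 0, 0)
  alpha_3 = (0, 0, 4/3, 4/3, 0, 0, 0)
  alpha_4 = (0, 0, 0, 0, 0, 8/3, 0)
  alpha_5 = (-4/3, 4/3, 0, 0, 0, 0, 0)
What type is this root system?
C5

Compute the Cartan integers a_ij = 2(alpha_i, alpha_j)/(alpha_j, alpha_j); the resulting 5x5 Cartan matrix is
[[2, 0, 0, -1, -1], [0, 2, -1, 0, -1], [0, -1, 2, 0, 0], [-2, 0, 0, 2, 0], [-1, -1, 0, 0, 2]].
The roots have two lengths (squared-length ratio 2:1); the short ones are alpha_{1,2,3,5}. The associated Dynkin diagram is a chain of 5 nodes with a double edge at one end; the terminal node there is the unique long simple root (C_5), so the type is C_5 (the algebra sp(10)).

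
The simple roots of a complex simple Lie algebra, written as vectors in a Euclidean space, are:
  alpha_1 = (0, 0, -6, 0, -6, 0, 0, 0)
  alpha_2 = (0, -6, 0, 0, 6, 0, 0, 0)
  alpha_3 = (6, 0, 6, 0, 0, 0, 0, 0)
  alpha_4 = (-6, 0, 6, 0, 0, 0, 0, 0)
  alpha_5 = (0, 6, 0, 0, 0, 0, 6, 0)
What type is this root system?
Compute the Cartan integers a_ij = 2(alpha_i, alpha_j)/(alpha_j, alpha_j); the resulting 5x5 Cartan matrix is
[[2, -1, -1, -1, 0], [-1, 2, 0, 0, -1], [-1, 0, 2, 0, 0], [-1, 0, 0, 2, 0], [0, -1, 0, 0, 2]].
All simple roots have the same length, so the diagram is simply laced. The associated Dynkin diagram is a chain of 3 nodes with a fork of two nodes at one end (D_5), so the type is D_5 (the algebra so(10)).

type D_5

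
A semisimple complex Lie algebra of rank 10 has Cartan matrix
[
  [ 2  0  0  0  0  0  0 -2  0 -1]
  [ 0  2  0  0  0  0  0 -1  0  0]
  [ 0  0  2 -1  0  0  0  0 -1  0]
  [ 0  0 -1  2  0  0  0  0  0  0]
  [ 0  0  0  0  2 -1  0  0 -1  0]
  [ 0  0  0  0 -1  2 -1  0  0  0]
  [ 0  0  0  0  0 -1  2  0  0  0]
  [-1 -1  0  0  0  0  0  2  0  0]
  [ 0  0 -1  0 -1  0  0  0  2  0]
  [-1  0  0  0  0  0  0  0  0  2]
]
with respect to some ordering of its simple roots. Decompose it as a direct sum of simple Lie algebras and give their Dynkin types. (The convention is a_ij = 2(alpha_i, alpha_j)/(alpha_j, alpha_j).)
A_6 + F_4

The diagram associated to this matrix has two connected components: the simple roots {alpha_3, alpha_4, alpha_5, alpha_6, alpha_7, alpha_9} form a chain of 6 nodes with single edges (A_6), and {alpha_1, alpha_2, alpha_8, alpha_10} form a chain of 4 nodes with a double edge between the middle two (F_4). A semisimple Lie algebra decomposes uniquely as the direct sum of simple ideals, one per connected component of its Dynkin diagram, so g ≅ A_6 ⊕ F_4 (dimension 48 + 52 = 100).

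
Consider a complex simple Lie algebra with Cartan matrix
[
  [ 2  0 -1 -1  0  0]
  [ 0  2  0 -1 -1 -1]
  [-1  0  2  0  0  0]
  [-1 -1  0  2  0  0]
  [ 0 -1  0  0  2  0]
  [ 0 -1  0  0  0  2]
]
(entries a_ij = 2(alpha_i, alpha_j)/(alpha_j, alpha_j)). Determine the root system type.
The matrix has rank 6 with 2's on the diagonal. Reading the off-diagonal entries as Dynkin edges (a single edge where a_ij = a_ji = -1; a double or triple edge where a_ij * a_ji = 2 or 3), the diagram is a chain of 4 nodes with a fork of two nodes at one end (D_6). One simple-root ordering that puts it in standard form is (alpha_3, alpha_1, alpha_4, alpha_2, alpha_6, alpha_5). So the algebra is type D_6, i.e. so(12).

D6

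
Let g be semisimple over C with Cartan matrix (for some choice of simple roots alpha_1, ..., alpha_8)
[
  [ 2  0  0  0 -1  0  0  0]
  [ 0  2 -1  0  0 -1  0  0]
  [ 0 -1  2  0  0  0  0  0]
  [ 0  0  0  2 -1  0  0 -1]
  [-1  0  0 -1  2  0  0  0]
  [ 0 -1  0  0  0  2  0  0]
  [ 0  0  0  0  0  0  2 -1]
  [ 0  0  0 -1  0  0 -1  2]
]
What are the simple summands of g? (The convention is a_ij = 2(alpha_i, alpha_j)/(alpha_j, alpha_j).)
type A_3 + type A_5

The diagram associated to this matrix has two connected components: the simple roots {alpha_2, alpha_3, alpha_6} form a chain of 3 nodes with single edges (A_3), and {alpha_1, alpha_4, alpha_5, alpha_7, alpha_8} form a chain of 5 nodes with single edges (A_5). A semisimple Lie algebra decomposes uniquely as the direct sum of simple ideals, one per connected component of its Dynkin diagram, so g ≅ A_3 ⊕ A_5 (dimension 15 + 35 = 50).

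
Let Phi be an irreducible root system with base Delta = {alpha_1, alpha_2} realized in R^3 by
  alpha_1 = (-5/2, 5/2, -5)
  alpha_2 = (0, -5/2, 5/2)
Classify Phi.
G_2

Compute the Cartan integers a_ij = 2(alpha_i, alpha_j)/(alpha_j, alpha_j); the resulting 2x2 Cartan matrix is
[[2, -3], [-1, 2]].
The roots have two lengths (squared-length ratio 3:1); the short ones are alpha_{2}. The associated Dynkin diagram is two nodes joined by a triple edge (G_2), so the type is G_2.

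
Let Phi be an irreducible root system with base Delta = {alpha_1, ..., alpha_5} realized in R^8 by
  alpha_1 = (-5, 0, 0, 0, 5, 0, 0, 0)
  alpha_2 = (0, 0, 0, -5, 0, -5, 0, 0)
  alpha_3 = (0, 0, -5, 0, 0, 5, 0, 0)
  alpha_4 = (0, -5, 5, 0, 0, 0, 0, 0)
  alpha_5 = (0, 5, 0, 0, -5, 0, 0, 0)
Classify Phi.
Compute the Cartan integers a_ij = 2(alpha_i, alpha_j)/(alpha_j, alpha_j); the resulting 5x5 Cartan matrix is
[[2, 0, 0, 0, -1], [0, 2, -1, 0, 0], [0, -1, 2, -1, 0], [0, 0, -1, 2, -1], [-1, 0, 0, -1, 2]].
All simple roots have the same length, so the diagram is simply laced. The associated Dynkin diagram is a chain of 5 nodes with single edges (A_5), so the type is A_5 (the algebra sl(6)).

A_5 (sl(6))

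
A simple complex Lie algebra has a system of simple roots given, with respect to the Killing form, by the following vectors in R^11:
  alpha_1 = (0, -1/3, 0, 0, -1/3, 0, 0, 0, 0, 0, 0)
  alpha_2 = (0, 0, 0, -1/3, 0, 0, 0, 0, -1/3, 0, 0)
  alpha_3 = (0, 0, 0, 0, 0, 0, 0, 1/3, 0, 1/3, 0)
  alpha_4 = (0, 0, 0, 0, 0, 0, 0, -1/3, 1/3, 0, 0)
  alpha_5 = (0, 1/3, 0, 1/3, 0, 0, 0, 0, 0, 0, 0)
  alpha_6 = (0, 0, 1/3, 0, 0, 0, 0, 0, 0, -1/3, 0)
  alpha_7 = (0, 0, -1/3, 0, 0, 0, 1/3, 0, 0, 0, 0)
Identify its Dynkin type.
Compute the Cartan integers a_ij = 2(alpha_i, alpha_j)/(alpha_j, alpha_j); the resulting 7x7 Cartan matrix is
[[2, 0, 0, 0, -1, 0, 0], [0, 2, 0, -1, -1, 0, 0], [0, 0, 2, -1, 0, -1, 0], [0, -1, -1, 2, 0, 0, 0], [-1, -1, 0, 0, 2, 0, 0], [0, 0, -1, 0, 0, 2, -1], [0, 0, 0, 0, 0, -1, 2]].
All simple roots have the same length, so the diagram is simply laced. The associated Dynkin diagram is a chain of 7 nodes with single edges (A_7), so the type is A_7 (the algebra sl(8)).

type A_7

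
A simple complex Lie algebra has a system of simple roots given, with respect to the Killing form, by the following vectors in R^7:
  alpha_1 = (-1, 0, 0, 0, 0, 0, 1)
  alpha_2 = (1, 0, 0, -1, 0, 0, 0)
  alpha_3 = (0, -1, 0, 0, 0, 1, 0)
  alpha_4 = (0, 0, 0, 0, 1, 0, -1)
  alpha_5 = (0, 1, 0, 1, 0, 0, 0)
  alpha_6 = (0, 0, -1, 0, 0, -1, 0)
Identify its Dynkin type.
type A_6

Compute the Cartan integers a_ij = 2(alpha_i, alpha_j)/(alpha_j, alpha_j); the resulting 6x6 Cartan matrix is
[[2, -1, 0, -1, 0, 0], [-1, 2, 0, 0, -1, 0], [0, 0, 2, 0, -1, -1], [-1, 0, 0, 2, 0, 0], [0, -1, -1, 0, 2, 0], [0, 0, -1, 0, 0, 2]].
All simple roots have the same length, so the diagram is simply laced. The associated Dynkin diagram is a chain of 6 nodes with single edges (A_6), so the type is A_6 (the algebra sl(7)).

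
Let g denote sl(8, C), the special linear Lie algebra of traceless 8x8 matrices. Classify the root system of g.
A_7

This is sl(8), which has dimension 8^2 - 1 = 63 and rank 8 - 1 = 7 (a Cartan subalgebra is the diagonal traceless matrices). In the classification of classical Lie algebras, the special linear algebra sl(n+1) has type A_n; here n = 7, so the Dynkin diagram is a chain of 7 nodes with single edges (A_7). Hence the type is A_7.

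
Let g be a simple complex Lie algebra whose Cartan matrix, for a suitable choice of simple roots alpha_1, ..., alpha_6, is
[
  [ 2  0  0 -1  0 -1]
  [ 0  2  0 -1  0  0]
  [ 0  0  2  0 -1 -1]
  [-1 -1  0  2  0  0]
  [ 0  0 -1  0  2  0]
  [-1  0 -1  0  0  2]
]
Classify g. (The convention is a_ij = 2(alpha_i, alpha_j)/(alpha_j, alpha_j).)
The matrix has rank 6 with 2's on the diagonal. Reading the off-diagonal entries as Dynkin edges (a single edge where a_ij = a_ji = -1; a double or triple edge where a_ij * a_ji = 2 or 3), the diagram is a chain of 6 nodes with single edges (A_6). One simple-root ordering that puts it in standard form is (alpha_5, alpha_3, alpha_6, alpha_1, alpha_4, alpha_2). So the algebra is type A_6, i.e. sl(7).

type A_6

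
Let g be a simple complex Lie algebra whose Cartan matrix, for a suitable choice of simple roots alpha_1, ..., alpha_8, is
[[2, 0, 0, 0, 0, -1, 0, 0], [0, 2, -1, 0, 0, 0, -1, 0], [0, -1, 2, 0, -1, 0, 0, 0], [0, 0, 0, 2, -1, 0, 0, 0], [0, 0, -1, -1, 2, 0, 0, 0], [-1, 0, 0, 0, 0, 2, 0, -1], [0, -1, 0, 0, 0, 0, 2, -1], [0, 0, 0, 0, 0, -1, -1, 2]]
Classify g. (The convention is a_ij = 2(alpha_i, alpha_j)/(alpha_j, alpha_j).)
type A_8

The matrix has rank 8 with 2's on the diagonal. Reading the off-diagonal entries as Dynkin edges (a single edge where a_ij = a_ji = -1; a double or triple edge where a_ij * a_ji = 2 or 3), the diagram is a chain of 8 nodes with single edges (A_8). One simple-root ordering that puts it in standard form is (alpha_4, alpha_5, alpha_3, alpha_2, alpha_7, alpha_8, alpha_6, alpha_1). So the algebra is type A_8, i.e. sl(9).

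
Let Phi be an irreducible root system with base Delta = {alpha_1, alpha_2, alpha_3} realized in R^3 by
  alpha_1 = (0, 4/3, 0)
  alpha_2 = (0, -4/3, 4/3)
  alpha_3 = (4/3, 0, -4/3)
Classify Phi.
Compute the Cartan integers a_ij = 2(alpha_i, alpha_j)/(alpha_j, alpha_j); the resulting 3x3 Cartan matrix is
[[2, -1, 0], [-2, 2, -1], [0, -1, 2]].
The roots have two lengths (squared-length ratio 2:1); the short ones are alpha_{1}. The associated Dynkin diagram is a chain of 3 nodes with a double edge at one end; the terminal node there is the unique short simple root (B_3), so the type is B_3 (the algebra so(7)).

B_3 (so(7))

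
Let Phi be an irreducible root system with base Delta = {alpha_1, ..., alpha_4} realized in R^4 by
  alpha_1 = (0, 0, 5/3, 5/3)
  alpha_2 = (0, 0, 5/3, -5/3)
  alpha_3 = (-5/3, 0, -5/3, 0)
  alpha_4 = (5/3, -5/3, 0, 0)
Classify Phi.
Compute the Cartan integers a_ij = 2(alpha_i, alpha_j)/(alpha_j, alpha_j); the resulting 4x4 Cartan matrix is
[[2, 0, -1, 0], [0, 2, -1, 0], [-1, -1, 2, -1], [0, 0, -1, 2]].
All simple roots have the same length, so the diagram is simply laced. The associated Dynkin diagram is a chain of 2 nodes with a fork of two nodes at one end (D_4), so the type is D_4 (the algebra so(8)).

D4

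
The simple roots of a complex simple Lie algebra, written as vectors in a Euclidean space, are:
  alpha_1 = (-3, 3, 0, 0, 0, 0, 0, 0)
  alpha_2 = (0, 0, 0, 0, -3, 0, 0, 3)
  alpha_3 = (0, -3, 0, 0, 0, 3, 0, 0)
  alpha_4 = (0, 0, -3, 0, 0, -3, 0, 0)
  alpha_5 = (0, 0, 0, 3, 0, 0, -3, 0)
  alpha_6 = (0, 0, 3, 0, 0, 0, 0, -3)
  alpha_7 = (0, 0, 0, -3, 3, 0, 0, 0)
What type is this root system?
Compute the Cartan integers a_ij = 2(alpha_i, alpha_j)/(alpha_j, alpha_j); the resulting 7x7 Cartan matrix is
[[2, 0, -1, 0, 0, 0, 0], [0, 2, 0, 0, 0, -1, -1], [-1, 0, 2, -1, 0, 0, 0], [0, 0, -1, 2, 0, -1, 0], [0, 0, 0, 0, 2, 0, -1], [0, -1, 0, -1, 0, 2, 0], [0, -1, 0, 0, -1, 0, 2]].
All simple roots have the same length, so the diagram is simply laced. The associated Dynkin diagram is a chain of 7 nodes with single edges (A_7), so the type is A_7 (the algebra sl(8)).

A_7 (sl(8))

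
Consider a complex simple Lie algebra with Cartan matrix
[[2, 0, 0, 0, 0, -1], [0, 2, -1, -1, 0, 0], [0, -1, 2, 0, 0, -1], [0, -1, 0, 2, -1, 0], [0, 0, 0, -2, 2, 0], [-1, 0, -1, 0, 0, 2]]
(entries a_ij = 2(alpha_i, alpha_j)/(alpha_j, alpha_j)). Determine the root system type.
C6

The matrix has rank 6 with 2's on the diagonal. Reading the off-diagonal entries as Dynkin edges (a single edge where a_ij = a_ji = -1; a double or triple edge where a_ij * a_ji = 2 or 3), the diagram is a chain of 6 nodes with a double edge at one end; the terminal node there is the unique long simple root (C_6). One simple-root ordering that puts it in standard form is (alpha_1, alpha_6, alpha_3, alpha_2, alpha_4, alpha_5). So the algebra is type C_6, i.e. sp(12).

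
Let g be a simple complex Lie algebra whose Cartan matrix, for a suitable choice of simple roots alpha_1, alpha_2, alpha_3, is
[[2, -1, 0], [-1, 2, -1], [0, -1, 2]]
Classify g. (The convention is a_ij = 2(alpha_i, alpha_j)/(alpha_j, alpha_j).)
A3

The matrix has rank 3 with 2's on the diagonal. Reading the off-diagonal entries as Dynkin edges (a single edge where a_ij = a_ji = -1; a double or triple edge where a_ij * a_ji = 2 or 3), the diagram is a chain of 3 nodes with single edges (A_3). One simple-root ordering that puts it in standard form is (alpha_1, alpha_2, alpha_3). So the algebra is type A_3, i.e. sl(4).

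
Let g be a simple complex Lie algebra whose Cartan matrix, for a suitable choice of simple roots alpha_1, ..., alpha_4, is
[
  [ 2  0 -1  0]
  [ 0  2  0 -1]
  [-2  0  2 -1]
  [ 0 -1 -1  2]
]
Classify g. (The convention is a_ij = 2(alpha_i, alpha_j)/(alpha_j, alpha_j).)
The matrix has rank 4 with 2's on the diagonal. Reading the off-diagonal entries as Dynkin edges (a single edge where a_ij = a_ji = -1; a double or triple edge where a_ij * a_ji = 2 or 3), the diagram is a chain of 4 nodes with a double edge at one end; the terminal node there is the unique short simple root (B_4). One simple-root ordering that puts it in standard form is (alpha_2, alpha_4, alpha_3, alpha_1). So the algebra is type B_4, i.e. so(9).

type B_4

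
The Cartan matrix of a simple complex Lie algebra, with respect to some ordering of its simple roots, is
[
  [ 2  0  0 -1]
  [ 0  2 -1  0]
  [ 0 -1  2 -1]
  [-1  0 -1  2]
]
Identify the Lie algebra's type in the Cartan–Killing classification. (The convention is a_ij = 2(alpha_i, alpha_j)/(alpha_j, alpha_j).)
The matrix has rank 4 with 2's on the diagonal. Reading the off-diagonal entries as Dynkin edges (a single edge where a_ij = a_ji = -1; a double or triple edge where a_ij * a_ji = 2 or 3), the diagram is a chain of 4 nodes with single edges (A_4). One simple-root ordering that puts it in standard form is (alpha_2, alpha_3, alpha_4, alpha_1). So the algebra is type A_4, i.e. sl(5).

type A_4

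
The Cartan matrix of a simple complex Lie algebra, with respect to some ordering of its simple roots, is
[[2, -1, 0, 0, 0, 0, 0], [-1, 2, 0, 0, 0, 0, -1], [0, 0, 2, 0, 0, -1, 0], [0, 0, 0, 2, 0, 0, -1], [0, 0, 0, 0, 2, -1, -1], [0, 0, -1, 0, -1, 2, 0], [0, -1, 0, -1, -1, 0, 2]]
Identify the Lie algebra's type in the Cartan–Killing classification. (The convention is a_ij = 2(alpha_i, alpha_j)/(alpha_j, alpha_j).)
E7

The matrix has rank 7 with 2's on the diagonal. Reading the off-diagonal entries as Dynkin edges (a single edge where a_ij = a_ji = -1; a double or triple edge where a_ij * a_ji = 2 or 3), the diagram is a chain of 6 nodes with one extra node attached to the third node from one end (E_7). One simple-root ordering that puts it in standard form is (alpha_1, alpha_4, alpha_2, alpha_7, alpha_5, alpha_6, alpha_3). So the algebra is type E_7.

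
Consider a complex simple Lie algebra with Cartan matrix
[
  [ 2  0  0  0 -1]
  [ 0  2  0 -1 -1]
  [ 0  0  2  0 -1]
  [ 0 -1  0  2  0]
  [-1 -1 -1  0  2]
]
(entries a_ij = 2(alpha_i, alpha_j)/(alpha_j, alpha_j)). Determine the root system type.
The matrix has rank 5 with 2's on the diagonal. Reading the off-diagonal entries as Dynkin edges (a single edge where a_ij = a_ji = -1; a double or triple edge where a_ij * a_ji = 2 or 3), the diagram is a chain of 3 nodes with a fork of two nodes at one end (D_5). One simple-root ordering that puts it in standard form is (alpha_4, alpha_2, alpha_5, alpha_3, alpha_1). So the algebra is type D_5, i.e. so(10).

D_5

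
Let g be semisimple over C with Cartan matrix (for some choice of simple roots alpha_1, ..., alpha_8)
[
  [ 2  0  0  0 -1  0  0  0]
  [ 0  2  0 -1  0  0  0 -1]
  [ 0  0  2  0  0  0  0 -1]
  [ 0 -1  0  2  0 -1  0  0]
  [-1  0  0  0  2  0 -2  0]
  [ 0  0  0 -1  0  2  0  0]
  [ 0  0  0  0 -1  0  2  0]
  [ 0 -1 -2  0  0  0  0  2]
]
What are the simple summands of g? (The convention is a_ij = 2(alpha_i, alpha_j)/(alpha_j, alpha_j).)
The diagram associated to this matrix has two connected components: the simple roots {alpha_1, alpha_5, alpha_7} form a chain of 3 nodes with a double edge at one end; the terminal node there is the unique short simple root (B_3), and {alpha_2, alpha_3, alpha_4, alpha_6, alpha_8} form a chain of 5 nodes with a double edge at one end; the terminal node there is the unique short simple root (B_5). A semisimple Lie algebra decomposes uniquely as the direct sum of simple ideals, one per connected component of its Dynkin diagram, so g ≅ B_3 ⊕ B_5 (dimension 21 + 55 = 76).

type B_3 ⊕ type B_5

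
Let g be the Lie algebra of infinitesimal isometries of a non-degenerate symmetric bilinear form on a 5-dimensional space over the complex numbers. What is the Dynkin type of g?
B2

This is so(5) with 5 odd, which has dimension 5(5-1)/2 = 10 and rank (5-1)/2 = 2. In the classification of classical Lie algebras, the orthogonal algebra so(2n+1) in an odd number of variables has type B_n; here n = 2, so the Dynkin diagram is a chain of 2 nodes with a double edge at one end; the terminal node there is the unique short simple root (B_2). Hence the type is B_2.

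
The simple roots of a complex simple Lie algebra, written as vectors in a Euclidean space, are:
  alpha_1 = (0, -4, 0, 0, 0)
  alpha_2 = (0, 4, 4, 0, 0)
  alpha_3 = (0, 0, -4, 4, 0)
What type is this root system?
B_3

Compute the Cartan integers a_ij = 2(alpha_i, alpha_j)/(alpha_j, alpha_j); the resulting 3x3 Cartan matrix is
[[2, -1, 0], [-2, 2, -1], [0, -1, 2]].
The roots have two lengths (squared-length ratio 2:1); the short ones are alpha_{1}. The associated Dynkin diagram is a chain of 3 nodes with a double edge at one end; the terminal node there is the unique short simple root (B_3), so the type is B_3 (the algebra so(7)).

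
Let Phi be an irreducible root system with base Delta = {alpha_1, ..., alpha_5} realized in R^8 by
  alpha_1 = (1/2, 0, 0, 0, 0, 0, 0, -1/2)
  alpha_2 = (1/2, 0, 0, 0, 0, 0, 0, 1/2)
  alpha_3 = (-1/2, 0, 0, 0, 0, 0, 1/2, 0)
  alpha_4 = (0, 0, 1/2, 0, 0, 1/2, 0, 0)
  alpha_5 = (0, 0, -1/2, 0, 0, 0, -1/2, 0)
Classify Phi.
Compute the Cartan integers a_ij = 2(alpha_i, alpha_j)/(alpha_j, alpha_j); the resulting 5x5 Cartan matrix is
[[2, 0, -1, 0, 0], [0, 2, -1, 0, 0], [-1, -1, 2, 0, -1], [0, 0, 0, 2, -1], [0, 0, -1, -1, 2]].
All simple roots have the same length, so the diagram is simply laced. The associated Dynkin diagram is a chain of 3 nodes with a fork of two nodes at one end (D_5), so the type is D_5 (the algebra so(10)).

D_5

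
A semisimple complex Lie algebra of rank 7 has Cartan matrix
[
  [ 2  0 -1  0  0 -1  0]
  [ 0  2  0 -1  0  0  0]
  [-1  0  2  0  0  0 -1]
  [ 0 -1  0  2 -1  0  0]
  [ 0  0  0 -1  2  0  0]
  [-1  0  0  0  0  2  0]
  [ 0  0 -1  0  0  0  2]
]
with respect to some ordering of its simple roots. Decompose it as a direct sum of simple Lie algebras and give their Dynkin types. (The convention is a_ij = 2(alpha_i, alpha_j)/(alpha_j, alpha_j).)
The diagram associated to this matrix has two connected components: the simple roots {alpha_2, alpha_4, alpha_5} form a chain of 3 nodes with single edges (A_3), and {alpha_1, alpha_3, alpha_6, alpha_7} form a chain of 4 nodes with single edges (A_4). A semisimple Lie algebra decomposes uniquely as the direct sum of simple ideals, one per connected component of its Dynkin diagram, so g ≅ A_3 ⊕ A_4 (dimension 15 + 24 = 39).

A_3 ⊕ A_4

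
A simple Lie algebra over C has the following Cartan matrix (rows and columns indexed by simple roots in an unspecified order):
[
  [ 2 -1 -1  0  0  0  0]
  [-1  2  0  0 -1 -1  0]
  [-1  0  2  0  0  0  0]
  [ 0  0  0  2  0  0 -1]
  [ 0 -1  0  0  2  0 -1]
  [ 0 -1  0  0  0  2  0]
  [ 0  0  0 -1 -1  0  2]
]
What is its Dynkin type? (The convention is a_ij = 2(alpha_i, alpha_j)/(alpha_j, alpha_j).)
The matrix has rank 7 with 2's on the diagonal. Reading the off-diagonal entries as Dynkin edges (a single edge where a_ij = a_ji = -1; a double or triple edge where a_ij * a_ji = 2 or 3), the diagram is a chain of 6 nodes with one extra node attached to the third node from one end (E_7). One simple-root ordering that puts it in standard form is (alpha_3, alpha_6, alpha_1, alpha_2, alpha_5, alpha_7, alpha_4). So the algebra is type E_7.

type E_7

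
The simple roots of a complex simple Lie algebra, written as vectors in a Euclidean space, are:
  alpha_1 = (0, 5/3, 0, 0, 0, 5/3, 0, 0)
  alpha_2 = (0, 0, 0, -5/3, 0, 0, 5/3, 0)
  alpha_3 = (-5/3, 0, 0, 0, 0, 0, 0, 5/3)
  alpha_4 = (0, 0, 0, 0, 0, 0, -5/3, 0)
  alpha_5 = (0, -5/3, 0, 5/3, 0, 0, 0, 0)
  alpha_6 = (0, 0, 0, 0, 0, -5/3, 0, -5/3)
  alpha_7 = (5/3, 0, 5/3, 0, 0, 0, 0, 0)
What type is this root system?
Compute the Cartan integers a_ij = 2(alpha_i, alpha_j)/(alpha_j, alpha_j); the resulting 7x7 Cartan matrix is
[[2, 0, 0, 0, -1, -1, 0], [0, 2, 0, -2, -1, 0, 0], [0, 0, 2, 0, 0, -1, -1], [0, -1, 0, 2, 0, 0, 0], [-1, -1, 0, 0, 2, 0, 0], [-1, 0, -1, 0, 0, 2, 0], [0, 0, -1, 0, 0, 0, 2]].
The roots have two lengths (squared-length ratio 2:1); the short ones are alpha_{4}. The associated Dynkin diagram is a chain of 7 nodes with a double edge at one end; the terminal node there is the unique short simple root (B_7), so the type is B_7 (the algebra so(15)).

B_7 (so(15))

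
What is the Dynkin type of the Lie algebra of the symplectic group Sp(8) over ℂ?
This is sp(8), which has dimension 8(8+1)/2 = 36 and rank 8/2 = 4. In the classification of classical Lie algebras, the symplectic algebra sp(2n) has type C_n; here n = 4, so the Dynkin diagram is a chain of 4 nodes with a double edge at one end; the terminal node there is the unique long simple root (C_4). Hence the type is C_4.

C_4 (sp(8))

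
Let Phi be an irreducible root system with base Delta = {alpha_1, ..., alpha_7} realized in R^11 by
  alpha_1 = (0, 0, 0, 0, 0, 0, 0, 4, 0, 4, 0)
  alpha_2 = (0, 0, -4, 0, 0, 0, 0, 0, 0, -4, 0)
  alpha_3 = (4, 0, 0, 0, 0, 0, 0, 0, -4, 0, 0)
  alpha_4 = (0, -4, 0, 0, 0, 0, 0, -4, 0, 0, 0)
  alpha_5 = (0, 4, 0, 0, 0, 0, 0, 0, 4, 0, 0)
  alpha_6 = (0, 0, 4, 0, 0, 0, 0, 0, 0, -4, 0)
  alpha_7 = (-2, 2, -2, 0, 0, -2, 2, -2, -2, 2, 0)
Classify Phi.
type E_7

Compute the Cartan integers a_ij = 2(alpha_i, alpha_j)/(alpha_j, alpha_j); the resulting 7x7 Cartan matrix is
[[2, -1, 0, -1, 0, -1, 0], [-1, 2, 0, 0, 0, 0, 0], [0, 0, 2, 0, -1, 0, 0], [-1, 0, 0, 2, -1, 0, 0], [0, 0, -1, -1, 2, 0, 0], [-1, 0, 0, 0, 0, 2, -1], [0, 0, 0, 0, 0, -1, 2]].
All simple roots have the same length, so the diagram is simply laced. The associated Dynkin diagram is a chain of 6 nodes with one extra node attached to the third node from one end (E_7), so the type is E_7.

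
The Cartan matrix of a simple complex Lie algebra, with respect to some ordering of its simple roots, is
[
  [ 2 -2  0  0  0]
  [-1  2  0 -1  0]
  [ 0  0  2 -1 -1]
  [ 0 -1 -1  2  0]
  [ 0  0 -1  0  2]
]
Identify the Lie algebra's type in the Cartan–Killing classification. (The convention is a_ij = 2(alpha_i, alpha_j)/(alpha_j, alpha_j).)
The matrix has rank 5 with 2's on the diagonal. Reading the off-diagonal entries as Dynkin edges (a single edge where a_ij = a_ji = -1; a double or triple edge where a_ij * a_ji = 2 or 3), the diagram is a chain of 5 nodes with a double edge at one end; the terminal node there is the unique long simple root (C_5). One simple-root ordering that puts it in standard form is (alpha_5, alpha_3, alpha_4, alpha_2, alpha_1). So the algebra is type C_5, i.e. sp(10).

C5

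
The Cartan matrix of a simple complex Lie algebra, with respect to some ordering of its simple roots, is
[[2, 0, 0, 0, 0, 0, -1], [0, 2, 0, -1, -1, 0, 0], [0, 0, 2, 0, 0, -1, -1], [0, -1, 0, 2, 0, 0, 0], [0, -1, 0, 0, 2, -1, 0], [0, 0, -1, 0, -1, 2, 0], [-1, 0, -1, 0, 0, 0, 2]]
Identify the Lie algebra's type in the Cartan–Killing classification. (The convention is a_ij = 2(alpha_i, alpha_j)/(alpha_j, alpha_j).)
A_7

The matrix has rank 7 with 2's on the diagonal. Reading the off-diagonal entries as Dynkin edges (a single edge where a_ij = a_ji = -1; a double or triple edge where a_ij * a_ji = 2 or 3), the diagram is a chain of 7 nodes with single edges (A_7). One simple-root ordering that puts it in standard form is (alpha_1, alpha_7, alpha_3, alpha_6, alpha_5, alpha_2, alpha_4). So the algebra is type A_7, i.e. sl(8).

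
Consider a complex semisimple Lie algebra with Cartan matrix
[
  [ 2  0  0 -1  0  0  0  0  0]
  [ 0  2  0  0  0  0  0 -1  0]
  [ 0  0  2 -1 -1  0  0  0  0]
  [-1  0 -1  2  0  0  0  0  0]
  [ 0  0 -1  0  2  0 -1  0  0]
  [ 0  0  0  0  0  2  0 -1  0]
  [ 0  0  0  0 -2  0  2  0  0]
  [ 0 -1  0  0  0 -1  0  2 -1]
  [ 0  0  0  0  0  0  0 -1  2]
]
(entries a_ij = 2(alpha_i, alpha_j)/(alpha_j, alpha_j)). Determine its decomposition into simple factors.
The diagram associated to this matrix has two connected components: the simple roots {alpha_1, alpha_3, alpha_4, alpha_5, alpha_7} form a chain of 5 nodes with a double edge at one end; the terminal node there is the unique long simple root (C_5), and {alpha_2, alpha_6, alpha_8, alpha_9} form a chain of 2 nodes with a fork of two nodes at one end (D_4). A semisimple Lie algebra decomposes uniquely as the direct sum of simple ideals, one per connected component of its Dynkin diagram, so g ≅ C_5 ⊕ D_4 (dimension 55 + 28 = 83).

type C_5 ⊕ type D_4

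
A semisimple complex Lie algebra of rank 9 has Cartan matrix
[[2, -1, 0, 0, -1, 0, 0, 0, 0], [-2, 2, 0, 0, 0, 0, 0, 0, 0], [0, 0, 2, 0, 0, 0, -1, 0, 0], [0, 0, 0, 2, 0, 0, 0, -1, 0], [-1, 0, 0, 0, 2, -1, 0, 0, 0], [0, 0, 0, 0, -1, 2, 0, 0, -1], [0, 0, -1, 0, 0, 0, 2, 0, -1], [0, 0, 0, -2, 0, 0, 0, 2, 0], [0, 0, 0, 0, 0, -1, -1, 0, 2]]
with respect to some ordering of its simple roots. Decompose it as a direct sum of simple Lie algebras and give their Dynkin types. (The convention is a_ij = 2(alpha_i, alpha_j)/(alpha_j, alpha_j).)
The diagram associated to this matrix has two connected components: the simple roots {alpha_4, alpha_8} form a chain of 2 nodes with a double edge at one end; the terminal node there is the unique short simple root (B_2), and {alpha_1, alpha_2, alpha_3, alpha_5, alpha_6, alpha_7, alpha_9} form a chain of 7 nodes with a double edge at one end; the terminal node there is the unique long simple root (C_7). A semisimple Lie algebra decomposes uniquely as the direct sum of simple ideals, one per connected component of its Dynkin diagram, so g ≅ B_2 ⊕ C_7 (dimension 10 + 105 = 115).

B_2 + C_7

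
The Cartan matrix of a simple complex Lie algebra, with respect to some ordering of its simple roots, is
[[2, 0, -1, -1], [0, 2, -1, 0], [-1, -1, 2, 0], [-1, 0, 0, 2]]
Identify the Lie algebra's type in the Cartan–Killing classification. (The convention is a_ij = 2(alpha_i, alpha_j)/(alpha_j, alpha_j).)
type A_4

The matrix has rank 4 with 2's on the diagonal. Reading the off-diagonal entries as Dynkin edges (a single edge where a_ij = a_ji = -1; a double or triple edge where a_ij * a_ji = 2 or 3), the diagram is a chain of 4 nodes with single edges (A_4). One simple-root ordering that puts it in standard form is (alpha_2, alpha_3, alpha_1, alpha_4). So the algebra is type A_4, i.e. sl(5).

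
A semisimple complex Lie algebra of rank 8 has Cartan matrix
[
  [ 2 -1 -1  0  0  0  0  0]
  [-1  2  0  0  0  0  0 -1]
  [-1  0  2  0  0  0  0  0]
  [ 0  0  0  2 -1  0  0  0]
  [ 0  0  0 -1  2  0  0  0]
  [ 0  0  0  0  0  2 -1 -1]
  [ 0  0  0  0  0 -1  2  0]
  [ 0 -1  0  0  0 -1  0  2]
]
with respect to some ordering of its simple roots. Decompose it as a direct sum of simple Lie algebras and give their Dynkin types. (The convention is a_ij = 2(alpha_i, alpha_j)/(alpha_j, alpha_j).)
The diagram associated to this matrix has two connected components: the simple roots {alpha_4, alpha_5} form a chain of 2 nodes with single edges (A_2), and {alpha_1, alpha_2, alpha_3, alpha_6, alpha_7, alpha_8} form a chain of 6 nodes with single edges (A_6). A semisimple Lie algebra decomposes uniquely as the direct sum of simple ideals, one per connected component of its Dynkin diagram, so g ≅ A_2 ⊕ A_6 (dimension 8 + 48 = 56).

A_2 (sl(3)) ⊕ A_6 (sl(7))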